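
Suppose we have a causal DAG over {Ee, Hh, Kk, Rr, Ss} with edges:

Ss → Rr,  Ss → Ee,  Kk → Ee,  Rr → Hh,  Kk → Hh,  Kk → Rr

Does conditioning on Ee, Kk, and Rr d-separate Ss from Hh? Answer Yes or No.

Yes

Enumerating the 4 paths from Ss to Hh and testing each for blocking by {Ee, Kk, Rr}:
Path 1: Ss → Rr → Hh
  Rr is a chain here and Rr is conditioned on, so the path is blocked at Rr.
Path 2: Ss → Rr ← Kk → Hh
  Kk is a fork here and Kk is conditioned on, so the path is blocked at Kk.
Path 3: Ss → Ee ← Kk → Hh
  Kk is a fork here and Kk is conditioned on, so the path is blocked at Kk.
Path 4: Ss → Ee ← Kk → Rr → Hh
  Kk is a fork here and Kk is conditioned on, so the path is blocked at Kk.
Since every path is blocked, d-separation holds.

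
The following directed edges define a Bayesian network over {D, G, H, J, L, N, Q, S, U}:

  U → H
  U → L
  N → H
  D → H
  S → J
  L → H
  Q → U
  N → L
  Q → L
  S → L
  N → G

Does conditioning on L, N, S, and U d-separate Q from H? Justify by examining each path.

Yes — Q and H are d-separated given {L, N, S, U}.

6 paths connect Q and H; each must be blocked for d-separation to hold:
  1. Q → L ← U → H — L:collider[open]; U:fork[blocks] ⇒ blocked
  2. Q → L ← N → H — L:collider[open]; N:fork[blocks] ⇒ blocked
  3. Q → L → H — L:chain[blocks] ⇒ blocked
  4. Q → U → L ← N → H — U:chain[blocks]; L:collider[open]; N:fork[blocks] ⇒ blocked
  5. Q → U → L → H — U:chain[blocks]; L:chain[blocks] ⇒ blocked
  6. Q → U → H — U:chain[blocks] ⇒ blocked
Since every path is blocked, d-separation holds.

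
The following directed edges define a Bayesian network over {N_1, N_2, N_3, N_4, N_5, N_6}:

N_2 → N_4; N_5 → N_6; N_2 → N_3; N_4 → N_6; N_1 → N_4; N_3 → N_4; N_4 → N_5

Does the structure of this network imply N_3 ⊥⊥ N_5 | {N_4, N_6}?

There are 4 undirected paths between N_3 and N_5; checking each against the conditioning set {N_4, N_6}:
Path 1: N_3 → N_4 → N_6 ← N_5
  N_4 is a chain here and N_4 is conditioned on, so the path is blocked at N_4.
Path 2: N_3 → N_4 → N_5
  N_4 is a chain here and N_4 is conditioned on, so the path is blocked at N_4.
Path 3: N_3 ← N_2 → N_4 → N_6 ← N_5
  N_4 is a chain here and N_4 is conditioned on, so the path is blocked at N_4.
Path 4: N_3 ← N_2 → N_4 → N_5
  N_4 is a chain here and N_4 is conditioned on, so the path is blocked at N_4.
Since every path is blocked, d-separation holds.

Yes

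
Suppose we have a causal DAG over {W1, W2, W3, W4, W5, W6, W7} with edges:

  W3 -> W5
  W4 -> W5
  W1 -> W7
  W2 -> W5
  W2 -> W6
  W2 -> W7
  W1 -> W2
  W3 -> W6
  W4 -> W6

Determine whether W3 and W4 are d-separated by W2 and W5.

Enumerating the 4 paths from W3 to W4 and testing each for blocking by {W2, W5}:
Path 1: W3 → W6 ← W2 → W5 ← W4
  W6 is a collider here and neither W6 nor any of its descendants is conditioned on, so the collider stays closed — the path is blocked at W6.
Path 2: W3 → W6 ← W4
  W6 is a collider here and neither W6 nor any of its descendants is conditioned on, so the collider stays closed — the path is blocked at W6.
Path 3: W3 → W5 ← W2 → W6 ← W4
  W2 is a fork here and W2 is conditioned on, so the path is blocked at W2.
Path 4: W3 → W5 ← W4
  W5 is a collider and W5 is conditioned on, which opens it — no node blocks this path, so it is active.
At least one path is unblocked, so d-separation fails.

No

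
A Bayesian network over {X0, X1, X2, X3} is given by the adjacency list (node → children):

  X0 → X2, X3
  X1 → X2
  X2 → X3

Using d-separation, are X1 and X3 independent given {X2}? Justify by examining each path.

No — X1 and X3 are not d-separated given {X2}.

We examine all 2 paths between X1 and X3:
Path 1: X1 → X2 → X3
  X2 is a chain here and X2 is conditioned on, so the path is blocked at X2.
Path 2: X1 → X2 ← X0 → X3
  X2 is a collider and X2 is conditioned on, which opens it; X0 is a fork and X0 is not conditioned on — no node blocks this path, so it is active.
Because an active path exists, X1 and X3 are not d-separated.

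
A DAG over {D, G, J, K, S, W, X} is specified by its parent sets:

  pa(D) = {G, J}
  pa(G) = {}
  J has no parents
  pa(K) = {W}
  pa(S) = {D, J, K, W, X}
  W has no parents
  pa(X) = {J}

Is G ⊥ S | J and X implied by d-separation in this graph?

There are 3 undirected paths between G and S; checking each against the conditioning set {J, X}:
Path 1: G → D → S
  D is a chain and D is not conditioned on — no node blocks this path, so it is active.
Path 2: G → D ← J → S
  D is a collider here and neither D nor any of its descendants is conditioned on, so the collider stays closed — the path is blocked at D.
Path 3: G → D ← J → X → S
  D is a collider here and neither D nor any of its descendants is conditioned on, so the collider stays closed — the path is blocked at D.
Since the path G → D → S is active, G and S are not d-separated given {J, X}.

No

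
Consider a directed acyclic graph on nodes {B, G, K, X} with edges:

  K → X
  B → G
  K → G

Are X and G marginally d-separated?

The only undirected path from X to G is:
  1. X ← K → G — K:fork[open] ⇒ active
Because an active path exists, X and G are not d-separated.

No — X and G are not d-separated given ∅.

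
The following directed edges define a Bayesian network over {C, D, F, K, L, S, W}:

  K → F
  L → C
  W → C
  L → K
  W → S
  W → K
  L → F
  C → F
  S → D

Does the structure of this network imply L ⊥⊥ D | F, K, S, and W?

6 paths connect L and D; each must be blocked for d-separation to hold:
Path 1: L → C ← W → S → D
  W is a fork here and W is conditioned on, so the path is blocked at W.
Path 2: L → C → F ← K ← W → S → D
  K is a chain here and K is conditioned on, so the path is blocked at K.
Path 3: L → F ← C ← W → S → D
  W is a fork here and W is conditioned on, so the path is blocked at W.
Path 4: L → F ← K ← W → S → D
  K is a chain here and K is conditioned on, so the path is blocked at K.
Path 5: L → K ← W → S → D
  W is a fork here and W is conditioned on, so the path is blocked at W.
Path 6: L → K → F ← C ← W → S → D
  K is a chain here and K is conditioned on, so the path is blocked at K.
All paths are blocked; L ⊥ D | {F, K, S, W} holds.

Yes — L and D are d-separated given {F, K, S, W}.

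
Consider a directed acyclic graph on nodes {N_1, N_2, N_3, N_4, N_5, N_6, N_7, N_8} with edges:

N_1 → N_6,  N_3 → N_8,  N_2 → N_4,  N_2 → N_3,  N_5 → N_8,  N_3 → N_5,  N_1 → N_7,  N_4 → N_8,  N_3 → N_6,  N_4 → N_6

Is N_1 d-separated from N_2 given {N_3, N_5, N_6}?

Enumerating the 6 paths from N_1 to N_2 and testing each for blocking by {N_3, N_5, N_6}:
Path 1: N_1 → N_6 ← N_3 → N_8 ← N_4 ← N_2
  N_3 is a fork here and N_3 is conditioned on, so the path is blocked at N_3.
Path 2: N_1 → N_6 ← N_3 ← N_2
  N_3 is a chain here and N_3 is conditioned on, so the path is blocked at N_3.
Path 3: N_1 → N_6 ← N_3 → N_5 → N_8 ← N_4 ← N_2
  N_3 is a fork here and N_3 is conditioned on, so the path is blocked at N_3.
Path 4: N_1 → N_6 ← N_4 → N_8 ← N_3 ← N_2
  N_8 is a collider here and neither N_8 nor any of its descendants is conditioned on, so the collider stays closed — the path is blocked at N_8.
Path 5: N_1 → N_6 ← N_4 → N_8 ← N_5 ← N_3 ← N_2
  N_8 is a collider here and neither N_8 nor any of its descendants is conditioned on, so the collider stays closed — the path is blocked at N_8.
Path 6: N_1 → N_6 ← N_4 ← N_2
  N_6 is a collider and N_6 is conditioned on, which opens it; N_4 is a chain and N_4 is not conditioned on — no node blocks this path, so it is active.
Since the path N_1 → N_6 ← N_4 ← N_2 is active, N_1 and N_2 are not d-separated given {N_3, N_5, N_6}.

No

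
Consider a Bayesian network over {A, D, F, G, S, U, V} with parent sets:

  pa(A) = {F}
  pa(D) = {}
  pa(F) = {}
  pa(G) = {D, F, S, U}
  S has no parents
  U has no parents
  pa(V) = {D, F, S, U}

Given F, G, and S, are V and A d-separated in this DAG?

Enumerating the 4 paths from V to A and testing each for blocking by {F, G, S}:
Path 1: V ← U → G ← F → A
  F is a fork here and F is conditioned on, so the path is blocked at F.
Path 2: V ← D → G ← F → A
  F is a fork here and F is conditioned on, so the path is blocked at F.
Path 3: V ← S → G ← F → A
  S is a fork here and S is conditioned on, so the path is blocked at S.
Path 4: V ← F → A
  F is a fork here and F is conditioned on, so the path is blocked at F.
All paths are blocked; V ⊥ A | {F, G, S} holds.

Yes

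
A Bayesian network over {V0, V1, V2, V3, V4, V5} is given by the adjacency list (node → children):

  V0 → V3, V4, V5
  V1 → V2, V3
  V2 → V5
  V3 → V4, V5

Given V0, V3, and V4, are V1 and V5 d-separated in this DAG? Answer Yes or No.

No

Enumerating the 4 paths from V1 to V5 and testing each for blocking by {V0, V3, V4}:
  1. V1 → V3 → V4 ← V0 → V5 — V3:chain[blocks]; V4:collider[open]; V0:fork[blocks] ⇒ blocked
  2. V1 → V3 → V5 — V3:chain[blocks] ⇒ blocked
  3. V1 → V3 ← V0 → V5 — V3:collider[open]; V0:fork[blocks] ⇒ blocked
  4. V1 → V2 → V5 — V2:chain[open] ⇒ active
Because an active path exists, V1 and V5 are not d-separated.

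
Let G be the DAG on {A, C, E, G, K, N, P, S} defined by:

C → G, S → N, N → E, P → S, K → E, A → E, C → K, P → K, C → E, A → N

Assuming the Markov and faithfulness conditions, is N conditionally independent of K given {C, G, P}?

Yes

Enumerating the 5 paths from N to K and testing each for blocking by {C, G, P}:
Path 1: N ← A → E ← C → K
  E is a collider here and neither E nor any of its descendants is conditioned on, so the collider stays closed — the path is blocked at E.
Path 2: N ← A → E ← K
  E is a collider here and neither E nor any of its descendants is conditioned on, so the collider stays closed — the path is blocked at E.
Path 3: N → E ← C → K
  E is a collider here and neither E nor any of its descendants is conditioned on, so the collider stays closed — the path is blocked at E.
Path 4: N → E ← K
  E is a collider here and neither E nor any of its descendants is conditioned on, so the collider stays closed — the path is blocked at E.
Path 5: N ← S ← P → K
  P is a fork here and P is conditioned on, so the path is blocked at P.
Every path is blocked, so N and K are d-separated given {C, G, P}.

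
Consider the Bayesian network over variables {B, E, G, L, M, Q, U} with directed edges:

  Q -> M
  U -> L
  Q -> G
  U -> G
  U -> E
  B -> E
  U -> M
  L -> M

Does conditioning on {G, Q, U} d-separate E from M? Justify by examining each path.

Yes — E and M are d-separated given {G, Q, U}.

There are 3 undirected paths between E and M; checking each against the conditioning set {G, Q, U}:
Path 1: E ← U → M
  U is a fork here and U is conditioned on, so the path is blocked at U.
Path 2: E ← U → L → M
  U is a fork here and U is conditioned on, so the path is blocked at U.
Path 3: E ← U → G ← Q → M
  U is a fork here and U is conditioned on, so the path is blocked at U.
All paths are blocked; E ⊥ M | {G, Q, U} holds.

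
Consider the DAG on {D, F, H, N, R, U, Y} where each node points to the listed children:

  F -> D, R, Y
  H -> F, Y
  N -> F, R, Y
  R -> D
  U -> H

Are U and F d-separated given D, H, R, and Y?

We examine all 5 paths between U and F:
  1. U → H → F — H:chain[blocks] ⇒ blocked
  2. U → H → Y ← N → R → D ← F — H:chain[blocks]; Y:collider[open]; N:fork[open]; R:chain[blocks]; D:collider[open] ⇒ blocked
  3. U → H → Y ← N → R ← F — H:chain[blocks]; Y:collider[open]; N:fork[open]; R:collider[open] ⇒ blocked
  4. U → H → Y ← N → F — H:chain[blocks]; Y:collider[open]; N:fork[open] ⇒ blocked
  5. U → H → Y ← F — H:chain[blocks]; Y:collider[open] ⇒ blocked
Every path is blocked, so U and F are d-separated given {D, H, R, Y}.

Yes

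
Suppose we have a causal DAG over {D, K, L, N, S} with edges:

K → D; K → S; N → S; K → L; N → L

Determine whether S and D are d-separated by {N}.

We examine all 2 paths between S and D:
Path 1: S ← N → L ← K → D
  N is a fork here and N is conditioned on, so the path is blocked at N.
Path 2: S ← K → D
  K is a fork and K is not conditioned on — no node blocks this path, so it is active.
Because an active path exists, S and D are not d-separated.

No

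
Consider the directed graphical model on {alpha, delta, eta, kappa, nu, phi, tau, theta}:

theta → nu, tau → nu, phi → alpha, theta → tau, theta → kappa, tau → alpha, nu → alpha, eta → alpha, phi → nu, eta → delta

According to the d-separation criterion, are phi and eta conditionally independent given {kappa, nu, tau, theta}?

Yes — phi and eta are d-separated given {kappa, nu, tau, theta}.

4 paths connect phi and eta; each must be blocked for d-separation to hold:
Path 1: phi → nu ← tau → alpha ← eta
  tau is a fork here and tau is conditioned on, so the path is blocked at tau.
Path 2: phi → nu → alpha ← eta
  nu is a chain here and nu is conditioned on, so the path is blocked at nu.
Path 3: phi → nu ← theta → tau → alpha ← eta
  theta is a fork here and theta is conditioned on, so the path is blocked at theta.
Path 4: phi → alpha ← eta
  alpha is a collider here and neither alpha nor any of its descendants is conditioned on, so the collider stays closed — the path is blocked at alpha.
All paths are blocked; phi ⊥ eta | {kappa, nu, tau, theta} holds.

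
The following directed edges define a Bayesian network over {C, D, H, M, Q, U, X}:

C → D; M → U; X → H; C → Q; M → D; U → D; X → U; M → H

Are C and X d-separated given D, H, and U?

There are 4 undirected paths between C and X; checking each against the conditioning set {D, H, U}:
Path 1: C → D ← U ← X
  U is a chain here and U is conditioned on, so the path is blocked at U.
Path 2: C → D ← U ← M → H ← X
  U is a chain here and U is conditioned on, so the path is blocked at U.
Path 3: C → D ← M → U ← X
  D is a collider and D is conditioned on, which opens it; M is a fork and M is not conditioned on; U is a collider and U is conditioned on, which opens it — no node blocks this path, so it is active.
Path 4: C → D ← M → H ← X
  D is a collider and D is conditioned on, which opens it; M is a fork and M is not conditioned on; H is a collider and H is conditioned on, which opens it — no node blocks this path, so it is active.
At least one path is unblocked, so d-separation fails.

No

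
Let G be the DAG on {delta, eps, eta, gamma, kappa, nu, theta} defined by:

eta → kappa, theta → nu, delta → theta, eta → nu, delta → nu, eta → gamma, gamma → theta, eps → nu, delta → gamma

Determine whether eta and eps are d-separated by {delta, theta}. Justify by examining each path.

Yes — eta and eps are d-separated given {delta, theta}.

5 paths connect eta and eps; each must be blocked for d-separation to hold:
  1. eta → nu ← eps — nu:collider[blocks] ⇒ blocked
  2. eta → gamma → theta → nu ← eps — gamma:chain[open]; theta:chain[blocks]; nu:collider[blocks] ⇒ blocked
  3. eta → gamma → theta ← delta → nu ← eps — gamma:chain[open]; theta:collider[open]; delta:fork[blocks]; nu:collider[blocks] ⇒ blocked
  4. eta → gamma ← delta → nu ← eps — gamma:collider[open]; delta:fork[blocks]; nu:collider[blocks] ⇒ blocked
  5. eta → gamma ← delta → theta → nu ← eps — gamma:collider[open]; delta:fork[blocks]; theta:chain[blocks]; nu:collider[blocks] ⇒ blocked
Since every path is blocked, d-separation holds.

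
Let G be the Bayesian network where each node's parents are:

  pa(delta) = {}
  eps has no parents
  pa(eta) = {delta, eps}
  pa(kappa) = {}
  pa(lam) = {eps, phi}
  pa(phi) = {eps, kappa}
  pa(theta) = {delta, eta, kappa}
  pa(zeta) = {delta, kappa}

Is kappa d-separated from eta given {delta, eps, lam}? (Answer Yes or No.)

We examine all 6 paths between kappa and eta:
Path 1: kappa → theta ← eta
  theta is a collider here and neither theta nor any of its descendants is conditioned on, so the collider stays closed — the path is blocked at theta.
Path 2: kappa → theta ← delta → eta
  theta is a collider here and neither theta nor any of its descendants is conditioned on, so the collider stays closed — the path is blocked at theta.
Path 3: kappa → zeta ← delta → eta
  zeta is a collider here and neither zeta nor any of its descendants is conditioned on, so the collider stays closed — the path is blocked at zeta.
Path 4: kappa → zeta ← delta → theta ← eta
  zeta is a collider here and neither zeta nor any of its descendants is conditioned on, so the collider stays closed — the path is blocked at zeta.
Path 5: kappa → phi ← eps → eta
  eps is a fork here and eps is conditioned on, so the path is blocked at eps.
Path 6: kappa → phi → lam ← eps → eta
  eps is a fork here and eps is conditioned on, so the path is blocked at eps.
Every path is blocked, so kappa and eta are d-separated given {delta, eps, lam}.

Yes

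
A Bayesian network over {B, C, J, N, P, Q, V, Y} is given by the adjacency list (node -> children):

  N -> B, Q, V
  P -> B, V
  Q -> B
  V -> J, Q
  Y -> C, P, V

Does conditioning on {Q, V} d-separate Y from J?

Yes

Enumerating the 6 paths from Y to J and testing each for blocking by {Q, V}:
Path 1: Y → V → J
  V is a chain here and V is conditioned on, so the path is blocked at V.
Path 2: Y → P → V → J
  V is a chain here and V is conditioned on, so the path is blocked at V.
Path 3: Y → P → B ← Q ← N → V → J
  B is a collider here and neither B nor any of its descendants is conditioned on, so the collider stays closed — the path is blocked at B.
Path 4: Y → P → B ← Q ← V → J
  B is a collider here and neither B nor any of its descendants is conditioned on, so the collider stays closed — the path is blocked at B.
Path 5: Y → P → B ← N → Q ← V → J
  B is a collider here and neither B nor any of its descendants is conditioned on, so the collider stays closed — the path is blocked at B.
Path 6: Y → P → B ← N → V → J
  B is a collider here and neither B nor any of its descendants is conditioned on, so the collider stays closed — the path is blocked at B.
Every path is blocked, so Y and J are d-separated given {Q, V}.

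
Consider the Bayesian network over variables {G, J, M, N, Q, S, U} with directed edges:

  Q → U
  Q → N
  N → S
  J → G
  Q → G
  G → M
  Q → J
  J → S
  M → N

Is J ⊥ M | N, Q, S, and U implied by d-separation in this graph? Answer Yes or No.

We examine all 6 paths between J and M:
Path 1: J → G → M
  G is a chain and G is not conditioned on — no node blocks this path, so it is active.
Path 2: J → G ← Q → N ← M
  Q is a fork here and Q is conditioned on, so the path is blocked at Q.
Path 3: J ← Q → N ← M
  Q is a fork here and Q is conditioned on, so the path is blocked at Q.
Path 4: J ← Q → G → M
  Q is a fork here and Q is conditioned on, so the path is blocked at Q.
Path 5: J → S ← N ← M
  N is a chain here and N is conditioned on, so the path is blocked at N.
Path 6: J → S ← N ← Q → G → M
  N is a chain here and N is conditioned on, so the path is blocked at N.
Since the path J → G → M is active, J and M are not d-separated given {N, Q, S, U}.

No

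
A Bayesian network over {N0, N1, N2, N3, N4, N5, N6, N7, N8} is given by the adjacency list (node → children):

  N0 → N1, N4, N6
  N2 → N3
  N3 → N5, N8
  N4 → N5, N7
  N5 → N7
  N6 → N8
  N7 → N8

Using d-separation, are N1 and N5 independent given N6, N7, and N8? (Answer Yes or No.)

No

Enumerating the 6 paths from N1 to N5 and testing each for blocking by {N6, N7, N8}:
Path 1: N1 ← N0 → N4 → N5
  N0 is a fork and N0 is not conditioned on; N4 is a chain and N4 is not conditioned on — no node blocks this path, so it is active.
Path 2: N1 ← N0 → N4 → N7 ← N5
  N0 is a fork and N0 is not conditioned on; N4 is a chain and N4 is not conditioned on; N7 is a collider and N7 is conditioned on, which opens it — no node blocks this path, so it is active.
Path 3: N1 ← N0 → N4 → N7 → N8 ← N3 → N5
  N7 is a chain here and N7 is conditioned on, so the path is blocked at N7.
Path 4: N1 ← N0 → N6 → N8 ← N3 → N5
  N6 is a chain here and N6 is conditioned on, so the path is blocked at N6.
Path 5: N1 ← N0 → N6 → N8 ← N7 ← N5
  N6 is a chain here and N6 is conditioned on, so the path is blocked at N6.
Path 6: N1 ← N0 → N6 → N8 ← N7 ← N4 → N5
  N6 is a chain here and N6 is conditioned on, so the path is blocked at N6.
Because an active path exists, N1 and N5 are not d-separated.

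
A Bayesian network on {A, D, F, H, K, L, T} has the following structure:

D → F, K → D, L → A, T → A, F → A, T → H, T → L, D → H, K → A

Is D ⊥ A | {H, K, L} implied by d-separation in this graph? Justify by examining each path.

There are 4 undirected paths between D and A; checking each against the conditioning set {H, K, L}:
Path 1: D → H ← T → A
  H is a collider and H is conditioned on, which opens it; T is a fork and T is not conditioned on — no node blocks this path, so it is active.
Path 2: D → H ← T → L → A
  L is a chain here and L is conditioned on, so the path is blocked at L.
Path 3: D → F → A
  F is a chain and F is not conditioned on — no node blocks this path, so it is active.
Path 4: D ← K → A
  K is a fork here and K is conditioned on, so the path is blocked at K.
Since the path D → H ← T → A is active, D and A are not d-separated given {H, K, L}.

No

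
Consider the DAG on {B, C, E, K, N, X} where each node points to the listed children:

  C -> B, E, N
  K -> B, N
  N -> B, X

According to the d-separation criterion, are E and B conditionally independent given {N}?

There are 3 undirected paths between E and B; checking each against the conditioning set {N}:
Path 1: E ← C → B
  C is a fork and C is not conditioned on — no node blocks this path, so it is active.
Path 2: E ← C → N → B
  N is a chain here and N is conditioned on, so the path is blocked at N.
Path 3: E ← C → N ← K → B
  C is a fork and C is not conditioned on; N is a collider and N is conditioned on, which opens it; K is a fork and K is not conditioned on — no node blocks this path, so it is active.
At least one path is unblocked, so d-separation fails.

No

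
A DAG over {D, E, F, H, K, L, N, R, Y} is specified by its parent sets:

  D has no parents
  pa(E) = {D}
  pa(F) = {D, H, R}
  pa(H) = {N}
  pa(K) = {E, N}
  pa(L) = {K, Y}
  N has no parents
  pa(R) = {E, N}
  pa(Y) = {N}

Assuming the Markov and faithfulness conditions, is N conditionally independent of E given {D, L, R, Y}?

No

We examine all 6 paths between N and E:
Path 1: N → K ← E
  K is a collider and its descendant L is conditioned on, which opens it — no node blocks this path, so it is active.
Path 2: N → R ← E
  R is a collider and R is conditioned on, which opens it — no node blocks this path, so it is active.
Path 3: N → R → F ← D → E
  R is a chain here and R is conditioned on, so the path is blocked at R.
Path 4: N → Y → L ← K ← E
  Y is a chain here and Y is conditioned on, so the path is blocked at Y.
Path 5: N → H → F ← R ← E
  F is a collider here and neither F nor any of its descendants is conditioned on, so the collider stays closed — the path is blocked at F.
Path 6: N → H → F ← D → E
  F is a collider here and neither F nor any of its descendants is conditioned on, so the collider stays closed — the path is blocked at F.
Because an active path exists, N and E are not d-separated.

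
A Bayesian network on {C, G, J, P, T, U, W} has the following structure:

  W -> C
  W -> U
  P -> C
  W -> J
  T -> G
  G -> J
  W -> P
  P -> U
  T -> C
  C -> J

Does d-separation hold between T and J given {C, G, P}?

No

5 paths connect T and J; each must be blocked for d-separation to hold:
Path 1: T → C → J
  C is a chain here and C is conditioned on, so the path is blocked at C.
Path 2: T → C ← P → U ← W → J
  P is a fork here and P is conditioned on, so the path is blocked at P.
Path 3: T → C ← P ← W → J
  P is a chain here and P is conditioned on, so the path is blocked at P.
Path 4: T → C ← W → J
  C is a collider and C is conditioned on, which opens it; W is a fork and W is not conditioned on — no node blocks this path, so it is active.
Path 5: T → G → J
  G is a chain here and G is conditioned on, so the path is blocked at G.
Since the path T → C ← W → J is active, T and J are not d-separated given {C, G, P}.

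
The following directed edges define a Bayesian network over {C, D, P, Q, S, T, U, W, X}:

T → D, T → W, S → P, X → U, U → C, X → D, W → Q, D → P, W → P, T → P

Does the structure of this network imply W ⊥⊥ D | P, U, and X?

There are 4 undirected paths between W and D; checking each against the conditioning set {P, U, X}:
  1. W ← T → D — T:fork[open] ⇒ active
  2. W ← T → P ← D — T:fork[open]; P:collider[open] ⇒ active
  3. W → P ← T → D — P:collider[open]; T:fork[open] ⇒ active
  4. W → P ← D — P:collider[open] ⇒ active
Since the path W ← T → D is active, W and D are not d-separated given {P, U, X}.

No — W and D are not d-separated given {P, U, X}.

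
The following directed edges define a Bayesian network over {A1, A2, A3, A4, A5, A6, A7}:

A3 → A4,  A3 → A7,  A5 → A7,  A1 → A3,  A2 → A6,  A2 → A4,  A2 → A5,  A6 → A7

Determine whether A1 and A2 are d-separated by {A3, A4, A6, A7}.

Yes

We examine all 3 paths between A1 and A2:
Path 1: A1 → A3 → A7 ← A5 ← A2
  A3 is a chain here and A3 is conditioned on, so the path is blocked at A3.
Path 2: A1 → A3 → A7 ← A6 ← A2
  A3 is a chain here and A3 is conditioned on, so the path is blocked at A3.
Path 3: A1 → A3 → A4 ← A2
  A3 is a chain here and A3 is conditioned on, so the path is blocked at A3.
All paths are blocked; A1 ⊥ A2 | {A3, A4, A6, A7} holds.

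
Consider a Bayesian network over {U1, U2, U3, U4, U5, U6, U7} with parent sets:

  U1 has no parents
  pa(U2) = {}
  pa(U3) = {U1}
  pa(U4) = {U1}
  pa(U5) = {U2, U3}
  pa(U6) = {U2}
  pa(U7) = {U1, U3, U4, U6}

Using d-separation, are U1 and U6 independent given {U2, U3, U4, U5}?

We examine all 6 paths between U1 and U6:
  1. U1 → U7 ← U6 — U7:collider[blocks] ⇒ blocked
  2. U1 → U7 ← U3 → U5 ← U2 → U6 — U7:collider[blocks]; U3:fork[blocks]; U5:collider[open]; U2:fork[blocks] ⇒ blocked
  3. U1 → U4 → U7 ← U6 — U4:chain[blocks]; U7:collider[blocks] ⇒ blocked
  4. U1 → U4 → U7 ← U3 → U5 ← U2 → U6 — U4:chain[blocks]; U7:collider[blocks]; U3:fork[blocks]; U5:collider[open]; U2:fork[blocks] ⇒ blocked
  5. U1 → U3 → U7 ← U6 — U3:chain[blocks]; U7:collider[blocks] ⇒ blocked
  6. U1 → U3 → U5 ← U2 → U6 — U3:chain[blocks]; U5:collider[open]; U2:fork[blocks] ⇒ blocked
Since every path is blocked, d-separation holds.

Yes — U1 and U6 are d-separated given {U2, U3, U4, U5}.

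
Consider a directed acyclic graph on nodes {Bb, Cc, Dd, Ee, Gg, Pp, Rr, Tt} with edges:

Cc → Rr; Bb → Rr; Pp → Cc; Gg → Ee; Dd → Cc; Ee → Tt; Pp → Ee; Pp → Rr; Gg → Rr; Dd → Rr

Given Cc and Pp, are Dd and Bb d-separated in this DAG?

4 paths connect Dd and Bb; each must be blocked for d-separation to hold:
Path 1: Dd → Rr ← Bb
  Rr is a collider here and neither Rr nor any of its descendants is conditioned on, so the collider stays closed — the path is blocked at Rr.
Path 2: Dd → Cc → Rr ← Bb
  Cc is a chain here and Cc is conditioned on, so the path is blocked at Cc.
Path 3: Dd → Cc ← Pp → Rr ← Bb
  Pp is a fork here and Pp is conditioned on, so the path is blocked at Pp.
Path 4: Dd → Cc ← Pp → Ee ← Gg → Rr ← Bb
  Pp is a fork here and Pp is conditioned on, so the path is blocked at Pp.
Since every path is blocked, d-separation holds.

Yes — Dd and Bb are d-separated given {Cc, Pp}.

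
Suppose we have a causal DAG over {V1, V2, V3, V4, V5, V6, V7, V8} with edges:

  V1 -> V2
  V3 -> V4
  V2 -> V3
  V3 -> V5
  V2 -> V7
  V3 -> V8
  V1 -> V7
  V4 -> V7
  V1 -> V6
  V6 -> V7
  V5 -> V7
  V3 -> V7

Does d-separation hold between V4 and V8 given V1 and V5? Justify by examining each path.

No

There are 6 undirected paths between V4 and V8; checking each against the conditioning set {V1, V5}:
Path 1: V4 ← V3 → V8
  V3 is a fork and V3 is not conditioned on — no node blocks this path, so it is active.
Path 2: V4 → V7 ← V3 → V8
  V7 is a collider here and neither V7 nor any of its descendants is conditioned on, so the collider stays closed — the path is blocked at V7.
Path 3: V4 → V7 ← V1 → V2 → V3 → V8
  V7 is a collider here and neither V7 nor any of its descendants is conditioned on, so the collider stays closed — the path is blocked at V7.
Path 4: V4 → V7 ← V6 ← V1 → V2 → V3 → V8
  V7 is a collider here and neither V7 nor any of its descendants is conditioned on, so the collider stays closed — the path is blocked at V7.
Path 5: V4 → V7 ← V2 → V3 → V8
  V7 is a collider here and neither V7 nor any of its descendants is conditioned on, so the collider stays closed — the path is blocked at V7.
Path 6: V4 → V7 ← V5 ← V3 → V8
  V7 is a collider here and neither V7 nor any of its descendants is conditioned on, so the collider stays closed — the path is blocked at V7.
Because an active path exists, V4 and V8 are not d-separated.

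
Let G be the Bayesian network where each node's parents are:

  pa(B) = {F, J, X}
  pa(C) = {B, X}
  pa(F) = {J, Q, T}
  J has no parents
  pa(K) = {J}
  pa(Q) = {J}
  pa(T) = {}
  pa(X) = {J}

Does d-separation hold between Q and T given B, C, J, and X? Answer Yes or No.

There are 5 undirected paths between Q and T; checking each against the conditioning set {B, C, J, X}:
Path 1: Q → F ← T
  F is a collider and its descendant C is conditioned on, which opens it — no node blocks this path, so it is active.
Path 2: Q ← J → F ← T
  J is a fork here and J is conditioned on, so the path is blocked at J.
Path 3: Q ← J → X → C ← B ← F ← T
  J is a fork here and J is conditioned on, so the path is blocked at J.
Path 4: Q ← J → X → B ← F ← T
  J is a fork here and J is conditioned on, so the path is blocked at J.
Path 5: Q ← J → B ← F ← T
  J is a fork here and J is conditioned on, so the path is blocked at J.
Because an active path exists, Q and T are not d-separated.

No — Q and T are not d-separated given {B, C, J, X}.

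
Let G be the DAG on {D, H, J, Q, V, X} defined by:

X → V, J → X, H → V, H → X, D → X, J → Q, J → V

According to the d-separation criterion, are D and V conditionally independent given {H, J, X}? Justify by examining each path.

Yes

Enumerating the 3 paths from D to V and testing each for blocking by {H, J, X}:
Path 1: D → X ← H → V
  H is a fork here and H is conditioned on, so the path is blocked at H.
Path 2: D → X ← J → V
  J is a fork here and J is conditioned on, so the path is blocked at J.
Path 3: D → X → V
  X is a chain here and X is conditioned on, so the path is blocked at X.
Since every path is blocked, d-separation holds.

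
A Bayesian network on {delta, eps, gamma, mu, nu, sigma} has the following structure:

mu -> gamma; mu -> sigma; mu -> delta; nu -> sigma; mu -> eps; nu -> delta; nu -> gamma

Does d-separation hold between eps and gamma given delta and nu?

No — eps and gamma are not d-separated given {delta, nu}.

There are 3 undirected paths between eps and gamma; checking each against the conditioning set {delta, nu}:
Path 1: eps ← mu → gamma
  mu is a fork and mu is not conditioned on — no node blocks this path, so it is active.
Path 2: eps ← mu → sigma ← nu → gamma
  sigma is a collider here and neither sigma nor any of its descendants is conditioned on, so the collider stays closed — the path is blocked at sigma.
Path 3: eps ← mu → delta ← nu → gamma
  nu is a fork here and nu is conditioned on, so the path is blocked at nu.
Since the path eps ← mu → gamma is active, eps and gamma are not d-separated given {delta, nu}.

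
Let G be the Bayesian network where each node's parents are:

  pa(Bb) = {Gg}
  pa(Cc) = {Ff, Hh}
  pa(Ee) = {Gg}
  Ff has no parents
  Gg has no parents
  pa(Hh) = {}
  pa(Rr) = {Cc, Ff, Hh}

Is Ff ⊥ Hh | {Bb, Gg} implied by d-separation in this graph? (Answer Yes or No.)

Yes — Ff and Hh are d-separated given {Bb, Gg}.

Enumerating the 4 paths from Ff to Hh and testing each for blocking by {Bb, Gg}:
Path 1: Ff → Cc → Rr ← Hh
  Rr is a collider here and neither Rr nor any of its descendants is conditioned on, so the collider stays closed — the path is blocked at Rr.
Path 2: Ff → Cc ← Hh
  Cc is a collider here and neither Cc nor any of its descendants is conditioned on, so the collider stays closed — the path is blocked at Cc.
Path 3: Ff → Rr ← Cc ← Hh
  Rr is a collider here and neither Rr nor any of its descendants is conditioned on, so the collider stays closed — the path is blocked at Rr.
Path 4: Ff → Rr ← Hh
  Rr is a collider here and neither Rr nor any of its descendants is conditioned on, so the collider stays closed — the path is blocked at Rr.
Since every path is blocked, d-separation holds.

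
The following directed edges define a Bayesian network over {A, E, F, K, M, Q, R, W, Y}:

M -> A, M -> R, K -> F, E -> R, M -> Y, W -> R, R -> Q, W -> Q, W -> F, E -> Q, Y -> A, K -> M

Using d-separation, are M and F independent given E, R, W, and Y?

No

We examine all 4 paths between M and F:
Path 1: M → R ← E → Q ← W → F
  E is a fork here and E is conditioned on, so the path is blocked at E.
Path 2: M → R → Q ← W → F
  R is a chain here and R is conditioned on, so the path is blocked at R.
Path 3: M → R ← W → F
  W is a fork here and W is conditioned on, so the path is blocked at W.
Path 4: M ← K → F
  K is a fork and K is not conditioned on — no node blocks this path, so it is active.
Because an active path exists, M and F are not d-separated.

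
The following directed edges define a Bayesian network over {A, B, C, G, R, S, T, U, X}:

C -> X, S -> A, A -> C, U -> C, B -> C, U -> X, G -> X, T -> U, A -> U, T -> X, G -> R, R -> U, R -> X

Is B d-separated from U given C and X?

No — B and U are not d-separated given {C, X}.

Enumerating the 6 paths from B to U and testing each for blocking by {C, X}:
  1. B → C → X ← T → U — C:chain[blocks]; X:collider[open]; T:fork[open] ⇒ blocked
  2. B → C → X ← R → U — C:chain[blocks]; X:collider[open]; R:fork[open] ⇒ blocked
  3. B → C → X ← G → R → U — C:chain[blocks]; X:collider[open]; G:fork[open]; R:chain[open] ⇒ blocked
  4. B → C → X ← U — C:chain[blocks]; X:collider[open] ⇒ blocked
  5. B → C ← A → U — C:collider[open]; A:fork[open] ⇒ active
  6. B → C ← U — C:collider[open] ⇒ active
Because an active path exists, B and U are not d-separated.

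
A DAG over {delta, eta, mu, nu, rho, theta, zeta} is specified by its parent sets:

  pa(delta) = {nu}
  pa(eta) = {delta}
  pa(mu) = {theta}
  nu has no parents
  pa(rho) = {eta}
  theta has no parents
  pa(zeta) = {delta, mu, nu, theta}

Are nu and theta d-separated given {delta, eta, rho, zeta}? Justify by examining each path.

No — nu and theta are not d-separated given {delta, eta, rho, zeta}.

We examine all 4 paths between nu and theta:
Path 1: nu → delta → zeta ← theta
  delta is a chain here and delta is conditioned on, so the path is blocked at delta.
Path 2: nu → delta → zeta ← mu ← theta
  delta is a chain here and delta is conditioned on, so the path is blocked at delta.
Path 3: nu → zeta ← theta
  zeta is a collider and zeta is conditioned on, which opens it — no node blocks this path, so it is active.
Path 4: nu → zeta ← mu ← theta
  zeta is a collider and zeta is conditioned on, which opens it; mu is a chain and mu is not conditioned on — no node blocks this path, so it is active.
At least one path is unblocked, so d-separation fails.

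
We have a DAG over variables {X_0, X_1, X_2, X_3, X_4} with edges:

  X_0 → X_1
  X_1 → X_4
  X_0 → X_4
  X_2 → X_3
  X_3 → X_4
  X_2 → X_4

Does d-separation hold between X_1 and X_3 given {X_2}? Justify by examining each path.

4 paths connect X_1 and X_3; each must be blocked for d-separation to hold:
Path 1: X_1 → X_4 ← X_3
  X_4 is a collider here and neither X_4 nor any of its descendants is conditioned on, so the collider stays closed — the path is blocked at X_4.
Path 2: X_1 → X_4 ← X_2 → X_3
  X_4 is a collider here and neither X_4 nor any of its descendants is conditioned on, so the collider stays closed — the path is blocked at X_4.
Path 3: X_1 ← X_0 → X_4 ← X_3
  X_4 is a collider here and neither X_4 nor any of its descendants is conditioned on, so the collider stays closed — the path is blocked at X_4.
Path 4: X_1 ← X_0 → X_4 ← X_2 → X_3
  X_4 is a collider here and neither X_4 nor any of its descendants is conditioned on, so the collider stays closed — the path is blocked at X_4.
Every path is blocked, so X_1 and X_3 are d-separated given {X_2}.

Yes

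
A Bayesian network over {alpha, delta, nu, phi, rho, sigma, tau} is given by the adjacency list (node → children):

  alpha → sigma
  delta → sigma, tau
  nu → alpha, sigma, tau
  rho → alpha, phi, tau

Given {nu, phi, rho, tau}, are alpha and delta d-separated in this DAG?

Enumerating the 6 paths from alpha to delta and testing each for blocking by {nu, phi, rho, tau}:
Path 1: alpha ← rho → tau ← delta
  rho is a fork here and rho is conditioned on, so the path is blocked at rho.
Path 2: alpha ← rho → tau ← nu → sigma ← delta
  rho is a fork here and rho is conditioned on, so the path is blocked at rho.
Path 3: alpha ← nu → tau ← delta
  nu is a fork here and nu is conditioned on, so the path is blocked at nu.
Path 4: alpha ← nu → sigma ← delta
  nu is a fork here and nu is conditioned on, so the path is blocked at nu.
Path 5: alpha → sigma ← delta
  sigma is a collider here and neither sigma nor any of its descendants is conditioned on, so the collider stays closed — the path is blocked at sigma.
Path 6: alpha → sigma ← nu → tau ← delta
  sigma is a collider here and neither sigma nor any of its descendants is conditioned on, so the collider stays closed — the path is blocked at sigma.
Since every path is blocked, d-separation holds.

Yes — alpha and delta are d-separated given {nu, phi, rho, tau}.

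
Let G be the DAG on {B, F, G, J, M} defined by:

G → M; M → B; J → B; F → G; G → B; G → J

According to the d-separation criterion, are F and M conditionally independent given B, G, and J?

There are 3 undirected paths between F and M; checking each against the conditioning set {B, G, J}:
  1. F → G → B ← M — G:chain[blocks]; B:collider[open] ⇒ blocked
  2. F → G → J → B ← M — G:chain[blocks]; J:chain[blocks]; B:collider[open] ⇒ blocked
  3. F → G → M — G:chain[blocks] ⇒ blocked
Every path is blocked, so F and M are d-separated given {B, G, J}.

Yes — F and M are d-separated given {B, G, J}.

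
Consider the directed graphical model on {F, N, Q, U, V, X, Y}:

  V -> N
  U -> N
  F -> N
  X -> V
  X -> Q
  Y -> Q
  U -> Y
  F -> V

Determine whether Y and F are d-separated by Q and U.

There are 4 undirected paths between Y and F; checking each against the conditioning set {Q, U}:
Path 1: Y ← U → N ← V ← F
  U is a fork here and U is conditioned on, so the path is blocked at U.
Path 2: Y ← U → N ← F
  U is a fork here and U is conditioned on, so the path is blocked at U.
Path 3: Y → Q ← X → V → N ← F
  N is a collider here and neither N nor any of its descendants is conditioned on, so the collider stays closed — the path is blocked at N.
Path 4: Y → Q ← X → V ← F
  V is a collider here and neither V nor any of its descendants is conditioned on, so the collider stays closed — the path is blocked at V.
All paths are blocked; Y ⊥ F | {Q, U} holds.

Yes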